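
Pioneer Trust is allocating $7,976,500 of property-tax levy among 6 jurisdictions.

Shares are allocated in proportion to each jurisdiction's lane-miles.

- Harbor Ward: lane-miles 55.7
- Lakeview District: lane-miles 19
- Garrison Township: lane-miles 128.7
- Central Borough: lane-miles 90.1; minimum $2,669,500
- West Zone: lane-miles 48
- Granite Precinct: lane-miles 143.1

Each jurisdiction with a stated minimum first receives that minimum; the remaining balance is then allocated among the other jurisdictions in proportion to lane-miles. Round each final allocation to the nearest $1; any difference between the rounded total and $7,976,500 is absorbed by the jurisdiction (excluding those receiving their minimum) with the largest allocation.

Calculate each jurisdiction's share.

Minimums first: Central Borough $2,669,500. Remaining pool $5,307,000.
Remaining pool split over remaining lane-miles 394.5: Harbor Ward 749,302.66 → $749,303; Lakeview District 255,596.96 → $255,597; Garrison Township 1,731,333.08 → $1,731,333; West Zone 645,718.63 → $645,719; Granite Precinct 1,925,048.67 → $1,925,049.
Rounding difference −$1 applied to Granite Precinct → $1,925,048.

Harbor Ward: $749,303; Lakeview District: $255,597; Garrison Township: $1,731,333; Central Borough: $2,669,500; West Zone: $645,719; Granite Precinct: $1,925,048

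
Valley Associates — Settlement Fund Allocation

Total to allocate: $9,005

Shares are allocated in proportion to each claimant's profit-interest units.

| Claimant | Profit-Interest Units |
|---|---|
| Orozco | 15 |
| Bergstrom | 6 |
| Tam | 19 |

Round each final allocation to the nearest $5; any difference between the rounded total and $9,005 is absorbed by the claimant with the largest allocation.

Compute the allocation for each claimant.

Orozco: $3,375; Bergstrom: $1,350; Tam: $4,280

Total profit-interest units = 40.
Unrounded shares: Orozco 15/40 × $9,005 = 3,376.88; Bergstrom 6/40 × $9,005 = 1,350.75; Tam 19/40 × $9,005 = 4,277.38.
At nearest $5: Orozco $3,375; Bergstrom $1,350; Tam $4,275. Sum = $9,000.
Difference $9,005 − $9,000 = +$5 applied to largest allocation (Tam): Tam becomes $4,280.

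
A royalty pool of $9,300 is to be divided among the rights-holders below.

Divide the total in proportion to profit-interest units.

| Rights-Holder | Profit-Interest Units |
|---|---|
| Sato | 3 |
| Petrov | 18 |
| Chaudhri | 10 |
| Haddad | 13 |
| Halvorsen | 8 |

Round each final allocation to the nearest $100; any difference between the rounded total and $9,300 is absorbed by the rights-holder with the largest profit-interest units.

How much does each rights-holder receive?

Total profit-interest units = 52.
Unrounded shares: Sato 3/52 × $9,300 = 536.54; Petrov 18/52 × $9,300 = 3,219.23; Chaudhri 10/52 × $9,300 = 1,788.46; Haddad 13/52 × $9,300 = 2,325.00; Halvorsen 8/52 × $9,300 = 1,430.77.
After rounding ($100): Sato $500; Petrov $3,200; Chaudhri $1,800; Haddad $2,300; Halvorsen $1,400. Sum = $9,200.
Difference $9,300 − $9,200 = +$100 applied to largest profit-interest units (Petrov): Petrov becomes $3,300.

Sato: $500; Petrov: $3,300; Chaudhri: $1,800; Haddad: $2,300; Halvorsen: $1,400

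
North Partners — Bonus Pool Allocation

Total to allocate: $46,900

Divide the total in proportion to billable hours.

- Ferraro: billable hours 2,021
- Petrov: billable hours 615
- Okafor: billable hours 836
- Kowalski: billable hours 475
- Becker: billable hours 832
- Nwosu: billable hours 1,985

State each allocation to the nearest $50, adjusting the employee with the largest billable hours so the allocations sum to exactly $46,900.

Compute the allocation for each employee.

Ferraro: $14,050 · Petrov: $4,250 · Okafor: $5,800 · Kowalski: $3,300 · Becker: $5,750 · Nwosu: $13,750

Billable hours total: 6,764.
Raw shares: Ferraro 2,021/6,764 × $46,900 = 14,013.14; Petrov 615/6,764 × $46,900 = 4,264.27; Okafor 836/6,764 × $46,900 = 5,796.63; Kowalski 475/6,764 × $46,900 = 3,293.54; Becker 832/6,764 × $46,900 = 5,768.89; Nwosu 1,985/6,764 × $46,900 = 13,763.53.
After rounding ($50): Ferraro $14,000; Petrov $4,250; Okafor $5,800; Kowalski $3,300; Becker $5,750; Nwosu $13,750. Sum = $46,850.
Difference $46,900 − $46,850 = +$50 applied to largest billable hours (Ferraro): Ferraro becomes $14,050.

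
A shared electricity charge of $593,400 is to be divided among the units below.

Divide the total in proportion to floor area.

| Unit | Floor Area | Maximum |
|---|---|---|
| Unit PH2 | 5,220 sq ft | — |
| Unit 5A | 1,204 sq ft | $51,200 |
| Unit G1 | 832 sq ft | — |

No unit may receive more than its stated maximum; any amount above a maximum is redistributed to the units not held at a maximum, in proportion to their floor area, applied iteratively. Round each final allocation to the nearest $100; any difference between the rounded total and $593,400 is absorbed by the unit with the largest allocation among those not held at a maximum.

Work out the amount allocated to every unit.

Unit PH2: $467,700; Unit 5A: $51,200; Unit G1: $74,500

Combined floor area = 7,256.
Proportional shares (ignoring caps): Unit PH2 426,894.71; Unit 5A 98,463.84; Unit G1 68,041.46.
Capped: Unit 5A ($51,200); residual $542,200 reallocated over remaining floor area 6,052.
Remaining shares: Unit PH2 467,660.94 → $467,700; Unit G1 74,539.06 → $74,500.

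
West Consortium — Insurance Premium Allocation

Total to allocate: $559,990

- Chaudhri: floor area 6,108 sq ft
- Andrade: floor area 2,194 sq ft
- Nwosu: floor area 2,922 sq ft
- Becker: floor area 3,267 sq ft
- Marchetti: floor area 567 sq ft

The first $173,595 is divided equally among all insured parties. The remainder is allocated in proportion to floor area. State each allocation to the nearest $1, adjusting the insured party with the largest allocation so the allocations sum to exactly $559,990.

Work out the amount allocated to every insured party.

Chaudhri: $191,453 · Andrade: $91,018 · Nwosu: $109,699 · Becker: $118,552 · Marchetti: $49,268

$173,595 shared equally gives $34,719 per insured party.
Remainder $386,395 by floor area (total 15,058): Chaudhri 156,734.01 → $156,734; Andrade 56,299.02 → $56,299; Nwosu 74,979.82 → $74,980; Becker 83,832.68 → $83,833; Marchetti 14,549.47 → $14,549.
Totals: Chaudhri $34,719 + $156,734 = $191,453; Andrade $34,719 + $56,299 = $91,018; Nwosu $34,719 + $74,980 = $109,699; Becker $34,719 + $83,833 = $118,552; Marchetti $34,719 + $14,549 = $49,268.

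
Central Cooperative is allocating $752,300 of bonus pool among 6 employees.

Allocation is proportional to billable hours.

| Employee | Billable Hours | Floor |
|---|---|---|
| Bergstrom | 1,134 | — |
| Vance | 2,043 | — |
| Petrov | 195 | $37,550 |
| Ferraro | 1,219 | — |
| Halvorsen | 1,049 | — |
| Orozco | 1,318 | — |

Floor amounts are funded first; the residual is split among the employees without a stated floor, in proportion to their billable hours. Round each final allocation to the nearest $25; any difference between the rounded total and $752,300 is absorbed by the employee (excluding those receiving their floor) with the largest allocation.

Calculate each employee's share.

Bergstrom: $119,850 | Vance: $215,900 | Petrov: $37,550 | Ferraro: $128,825 | Halvorsen: $110,875 | Orozco: $139,300

Fund the minimums — Petrov $37,550. Balance $714,750.
Balance split over remaining billable hours 6,763: Bergstrom 119,847.18 → $119,850; Vance 215,915.16 → $215,925; Ferraro 128,830.44 → $128,825; Halvorsen 110,863.93 → $110,875; Orozco 139,293.29 → $139,300.
Rounding difference −$25 applied to Vance → $215,900.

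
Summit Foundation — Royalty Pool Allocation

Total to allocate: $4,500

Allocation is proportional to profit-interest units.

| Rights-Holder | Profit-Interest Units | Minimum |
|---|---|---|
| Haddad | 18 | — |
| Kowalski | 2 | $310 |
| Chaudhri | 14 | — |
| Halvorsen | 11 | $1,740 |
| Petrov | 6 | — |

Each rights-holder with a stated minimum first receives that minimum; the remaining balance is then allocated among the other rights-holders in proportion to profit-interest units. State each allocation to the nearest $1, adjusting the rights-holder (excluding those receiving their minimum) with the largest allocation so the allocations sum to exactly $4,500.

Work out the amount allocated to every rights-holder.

Haddad: $1,160 | Kowalski: $310 | Chaudhri: $903 | Halvorsen: $1,740 | Petrov: $387

Guaranteed amounts: Kowalski $310; Halvorsen $1,740. Remaining pool $2,450.
Remaining pool split over remaining profit-interest units 38: Haddad 1,160.53 → $1,161; Chaudhri 902.63 → $903; Petrov 386.84 → $387.
Rounding difference −$1 applied to Haddad → $1,160.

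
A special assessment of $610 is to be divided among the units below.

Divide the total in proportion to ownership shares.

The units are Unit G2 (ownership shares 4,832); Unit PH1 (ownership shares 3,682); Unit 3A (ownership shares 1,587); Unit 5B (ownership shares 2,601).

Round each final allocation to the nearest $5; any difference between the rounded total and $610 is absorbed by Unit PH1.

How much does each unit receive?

Total ownership shares = 12,702.
Unrounded shares: Unit G2 4,832/12,702 × $610 = 232.05; Unit PH1 3,682/12,702 × $610 = 176.82; Unit 3A 1,587/12,702 × $610 = 76.21; Unit 5B 2,601/12,702 × $610 = 124.91.
After rounding ($5): Unit G2 $230; Unit PH1 $175; Unit 3A $75; Unit 5B $125. Sum = $605.
Difference $610 − $605 = +$5 applied to Unit PH1: Unit PH1 becomes $180.

Unit G2: $230 | Unit PH1: $180 | Unit 3A: $75 | Unit 5B: $125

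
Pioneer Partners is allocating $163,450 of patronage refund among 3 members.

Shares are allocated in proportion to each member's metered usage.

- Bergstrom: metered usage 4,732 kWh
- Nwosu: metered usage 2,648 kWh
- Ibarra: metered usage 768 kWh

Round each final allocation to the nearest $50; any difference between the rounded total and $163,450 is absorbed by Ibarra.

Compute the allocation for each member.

Sum of metered usage: 8,148.
Raw shares: Bergstrom 4,732/8,148 × $163,450 = 94,924.57; Nwosu 2,648/8,148 × $163,450 = 53,119.24; Ibarra 768/8,148 × $163,450 = 15,406.19.
At nearest $50: Bergstrom $94,900; Nwosu $53,100; Ibarra $15,400. Sum = $163,400.
Difference $163,450 − $163,400 = +$50 applied to Ibarra: Ibarra becomes $15,450.

Bergstrom: $94,900 | Nwosu: $53,100 | Ibarra: $15,450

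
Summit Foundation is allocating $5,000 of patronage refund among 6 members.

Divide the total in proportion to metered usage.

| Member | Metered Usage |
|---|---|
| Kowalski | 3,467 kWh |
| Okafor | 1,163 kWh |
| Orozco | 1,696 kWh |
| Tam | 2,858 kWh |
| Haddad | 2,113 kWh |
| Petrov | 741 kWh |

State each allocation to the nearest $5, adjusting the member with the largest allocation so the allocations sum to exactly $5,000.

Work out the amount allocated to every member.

Sum of metered usage: 12,038.
Raw shares: Kowalski 3,467/12,038 × $5,000 = 1,440.02; Okafor 1,163/12,038 × $5,000 = 483.05; Orozco 1,696/12,038 × $5,000 = 704.44; Tam 2,858/12,038 × $5,000 = 1,187.07; Haddad 2,113/12,038 × $5,000 = 877.64; Petrov 741/12,038 × $5,000 = 307.78.
After rounding ($5): Kowalski $1,440; Okafor $485; Orozco $705; Tam $1,185; Haddad $880; Petrov $310. Sum = $5,005.
Difference $5,000 − $5,005 = −$5 applied to largest allocation (Kowalski): Kowalski becomes $1,435.

Kowalski: $1,435 | Okafor: $485 | Orozco: $705 | Tam: $1,185 | Haddad: $880 | Petrov: $310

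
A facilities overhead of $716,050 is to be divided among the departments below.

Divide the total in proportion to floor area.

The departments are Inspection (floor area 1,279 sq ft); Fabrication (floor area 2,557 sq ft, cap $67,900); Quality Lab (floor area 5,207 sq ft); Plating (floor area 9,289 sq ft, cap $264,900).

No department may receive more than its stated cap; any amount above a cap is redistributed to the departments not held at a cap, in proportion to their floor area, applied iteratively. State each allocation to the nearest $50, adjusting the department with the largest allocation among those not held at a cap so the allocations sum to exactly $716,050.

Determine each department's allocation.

Inspection: $75,550 | Fabrication: $67,900 | Quality Lab: $307,700 | Plating: $264,900

Combined floor area = 18,332.
Unconstrained shares: Inspection 49,957.89; Fabrication 99,876.71; Quality Lab 203,386.01; Plating 362,829.39.
Cap binds for Fabrication ($67,900), Plating ($264,900); remaining pool $383,250 reallocated over remaining floor area 6,486.
Shares after redistribution: Inspection 75,574.58 → $75,550; Quality Lab 307,675.42 → $307,700.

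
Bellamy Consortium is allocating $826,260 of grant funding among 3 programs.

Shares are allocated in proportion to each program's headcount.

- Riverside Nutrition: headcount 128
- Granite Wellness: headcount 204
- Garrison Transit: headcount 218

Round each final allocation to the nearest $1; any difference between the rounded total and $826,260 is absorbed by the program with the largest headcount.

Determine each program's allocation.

Headcount total: 550.
Unrounded shares: Riverside Nutrition 128/550 × $826,260 = 192,293.24; Granite Wellness 204/550 × $826,260 = 306,467.35; Garrison Transit 218/550 × $826,260 = 327,499.42.
After rounding ($1): Riverside Nutrition $192,293; Granite Wellness $306,467; Garrison Transit $327,499. Sum = $826,259.
Difference $826,260 − $826,259 = +$1 applied to largest headcount (Garrison Transit): Garrison Transit becomes $327,500.

Riverside Nutrition: $192,293 · Granite Wellness: $306,467 · Garrison Transit: $327,500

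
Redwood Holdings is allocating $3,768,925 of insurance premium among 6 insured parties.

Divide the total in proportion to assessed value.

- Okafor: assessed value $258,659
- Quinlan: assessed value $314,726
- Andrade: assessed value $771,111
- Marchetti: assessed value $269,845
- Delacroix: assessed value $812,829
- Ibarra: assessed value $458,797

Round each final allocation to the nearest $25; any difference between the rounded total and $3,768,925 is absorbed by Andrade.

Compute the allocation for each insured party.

Okafor: $337,800 | Quinlan: $411,025 | Andrade: $1,007,000 | Marchetti: $352,400 | Delacroix: $1,061,525 | Ibarra: $599,175

Total assessed value = 2,885,967.
Proportional shares: Okafor 258,659/2,885,967 × $3,768,925 = 337,795.40; Quinlan 314,726/2,885,967 × $3,768,925 = 411,016.03; Andrade 771,111/2,885,967 × $3,768,925 = 1,007,031.45; Marchetti 269,845/2,885,967 × $3,768,925 = 352,403.74; Delacroix 812,829/2,885,967 × $3,768,925 = 1,061,513.02; Ibarra 458,797/2,885,967 × $3,768,925 = 599,165.37.
After rounding ($25): Okafor $337,800; Quinlan $411,025; Andrade $1,007,025; Marchetti $352,400; Delacroix $1,061,525; Ibarra $599,175. Sum = $3,768,950.
Difference $3,768,925 − $3,768,950 = −$25 applied to Andrade: Andrade becomes $1,007,000.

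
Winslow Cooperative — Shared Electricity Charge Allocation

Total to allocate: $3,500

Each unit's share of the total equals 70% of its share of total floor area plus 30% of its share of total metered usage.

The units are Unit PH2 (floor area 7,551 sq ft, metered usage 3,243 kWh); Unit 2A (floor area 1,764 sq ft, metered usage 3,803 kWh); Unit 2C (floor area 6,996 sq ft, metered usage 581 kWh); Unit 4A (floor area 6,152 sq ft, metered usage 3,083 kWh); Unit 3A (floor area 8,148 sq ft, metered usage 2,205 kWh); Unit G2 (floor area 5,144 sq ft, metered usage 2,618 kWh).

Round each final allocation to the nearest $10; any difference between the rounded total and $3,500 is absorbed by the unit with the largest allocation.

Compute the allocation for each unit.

Unit PH2: $730 | Unit 2A: $380 | Unit 2C: $520 | Unit 4A: $630 | Unit 3A: $710 | Unit G2: $530

Totals — floor area 35,755, metered usage 15,533.
Composite weights (70% floor area + 30% metered usage): Unit PH2 0.2105; Unit 2A 0.1080; Unit 2C 0.1482; Unit 4A 0.1800; Unit 3A 0.2021; Unit G2 0.1513.
Unrounded shares: Unit PH2 736.63; Unit 2A 377.95; Unit 2C 518.65; Unit 4A 629.95; Unit 3A 707.37; Unit G2 529.45.
At nearest $10: Unit PH2 $740; Unit 2A $380; Unit 2C $520; Unit 4A $630; Unit 3A $710; Unit G2 $530. Sum = $3,510.
Difference $3,500 − $3,510 = −$10 applied to largest allocation (Unit PH2): Unit PH2 becomes $730.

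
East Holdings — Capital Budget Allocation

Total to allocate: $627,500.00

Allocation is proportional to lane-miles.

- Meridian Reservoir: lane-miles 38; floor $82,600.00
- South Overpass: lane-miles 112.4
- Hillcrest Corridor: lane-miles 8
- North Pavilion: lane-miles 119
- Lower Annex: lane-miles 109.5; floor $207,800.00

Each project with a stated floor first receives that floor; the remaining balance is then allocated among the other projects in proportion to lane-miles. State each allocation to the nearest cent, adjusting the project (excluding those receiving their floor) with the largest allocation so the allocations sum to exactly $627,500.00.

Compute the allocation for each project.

Fund the minimums — Meridian Reservoir $82,600.00; Lower Annex $207,800.00. Balance $337,100.00.
Balance split over remaining lane-miles 239.4: South Overpass 158,270.8438 → $158,270.84; Hillcrest Corridor 11,264.8287 → $11,264.83; North Pavilion 167,564.3275 → $167,564.33.

Meridian Reservoir: $82,600.00 | South Overpass: $158,270.84 | Hillcrest Corridor: $11,264.83 | North Pavilion: $167,564.33 | Lower Annex: $207,800.00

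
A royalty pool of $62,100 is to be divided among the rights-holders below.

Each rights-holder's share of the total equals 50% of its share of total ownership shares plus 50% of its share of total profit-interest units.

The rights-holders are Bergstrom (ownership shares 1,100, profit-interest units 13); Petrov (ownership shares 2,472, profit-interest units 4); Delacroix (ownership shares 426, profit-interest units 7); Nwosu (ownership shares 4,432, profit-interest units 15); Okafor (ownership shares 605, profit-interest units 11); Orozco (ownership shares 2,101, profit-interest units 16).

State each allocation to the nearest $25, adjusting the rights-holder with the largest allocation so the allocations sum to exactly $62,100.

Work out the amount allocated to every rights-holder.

Bergstrom: $9,175 · Petrov: $8,775 · Delacroix: $4,475 · Nwosu: $19,450 · Okafor: $6,850 · Orozco: $13,375

Totals — ownership shares 11,136, profit-interest units 66.
Composite weights (50% ownership shares + 50% profit-interest units): Bergstrom 0.1479; Petrov 0.1413; Delacroix 0.0722; Nwosu 0.3126; Okafor 0.1105; Orozco 0.2155.
Raw shares: Bergstrom 9,182.99; Petrov 8,774.38; Delacroix 4,480.98; Nwosu 19,414.36; Okafor 6,861.89; Orozco 13,385.40.
Rounded to nearest $25: Bergstrom $9,175; Petrov $8,775; Delacroix $4,475; Nwosu $19,425; Okafor $6,850; Orozco $13,375. Sum = $62,075.
Difference $62,100 − $62,075 = +$25 applied to largest allocation (Nwosu): Nwosu becomes $19,450.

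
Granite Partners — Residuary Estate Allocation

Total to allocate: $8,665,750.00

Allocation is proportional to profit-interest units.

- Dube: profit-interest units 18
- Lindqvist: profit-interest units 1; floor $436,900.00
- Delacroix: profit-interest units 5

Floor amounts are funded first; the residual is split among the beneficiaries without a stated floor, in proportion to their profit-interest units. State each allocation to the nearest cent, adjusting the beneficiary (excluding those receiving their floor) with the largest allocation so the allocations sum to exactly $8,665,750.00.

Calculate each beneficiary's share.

Guaranteed amounts: Lindqvist $436,900.00. Residual $8,228,850.00.
Residual split over remaining profit-interest units 23: Dube 6,439,969.5652 → $6,439,969.57; Delacroix 1,788,880.4348 → $1,788,880.43.

Dube: $6,439,969.57 | Lindqvist: $436,900.00 | Delacroix: $1,788,880.43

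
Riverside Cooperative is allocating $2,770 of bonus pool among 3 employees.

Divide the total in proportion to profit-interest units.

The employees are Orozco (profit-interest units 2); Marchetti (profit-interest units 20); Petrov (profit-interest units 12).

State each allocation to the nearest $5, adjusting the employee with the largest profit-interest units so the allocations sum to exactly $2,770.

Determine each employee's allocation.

Orozco: $165 · Marchetti: $1,625 · Petrov: $980

Profit-interest units total: 34.
Raw shares: Orozco 2/34 × $2,770 = 162.94; Marchetti 20/34 × $2,770 = 1,629.41; Petrov 12/34 × $2,770 = 977.65.
Rounded to nearest $5: Orozco $165; Marchetti $1,630; Petrov $980. Sum = $2,775.
Difference $2,770 − $2,775 = −$5 applied to largest profit-interest units (Marchetti): Marchetti becomes $1,625.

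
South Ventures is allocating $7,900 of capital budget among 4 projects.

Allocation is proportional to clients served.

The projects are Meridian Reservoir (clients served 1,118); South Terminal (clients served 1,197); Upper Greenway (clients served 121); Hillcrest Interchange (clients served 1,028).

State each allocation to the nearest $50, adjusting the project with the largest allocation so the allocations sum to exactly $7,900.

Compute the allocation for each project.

Meridian Reservoir: $2,550 | South Terminal: $2,700 | Upper Greenway: $300 | Hillcrest Interchange: $2,350

Combined clients served = 3,464.
Proportional shares: Meridian Reservoir 1,118/3,464 × $7,900 = 2,549.71; South Terminal 1,197/3,464 × $7,900 = 2,729.88; Upper Greenway 121/3,464 × $7,900 = 275.95; Hillcrest Interchange 1,028/3,464 × $7,900 = 2,344.46.
Rounded to nearest $50: Meridian Reservoir $2,550; South Terminal $2,750; Upper Greenway $300; Hillcrest Interchange $2,350. Sum = $7,950.
Difference $7,900 − $7,950 = −$50 applied to largest allocation (South Terminal): South Terminal becomes $2,700.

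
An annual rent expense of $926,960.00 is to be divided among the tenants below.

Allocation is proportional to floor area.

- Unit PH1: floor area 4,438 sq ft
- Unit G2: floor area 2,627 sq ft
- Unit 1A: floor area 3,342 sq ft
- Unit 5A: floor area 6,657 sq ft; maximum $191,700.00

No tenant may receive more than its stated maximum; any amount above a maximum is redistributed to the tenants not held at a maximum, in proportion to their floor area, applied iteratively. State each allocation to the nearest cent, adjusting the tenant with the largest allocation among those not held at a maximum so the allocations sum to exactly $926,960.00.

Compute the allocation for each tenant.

Unit PH1: $313,547.02; Unit G2: $185,598.93; Unit 1A: $236,114.05; Unit 5A: $191,700.00

Total floor area = 17,064.
Unconstrained shares: Unit PH1 241,083.4787; Unit G2 142,705.3399; Unit 1A 181,545.9634; Unit 5A 361,625.2180.
Cap binds for Unit 5A ($191,700.00); residual $735,260.00 reallocated over remaining floor area 10,407.
Shares after redistribution: Unit PH1 313,547.0241 → $313,547.02; Unit G2 185,598.9257 → $185,598.93; Unit 1A 236,114.0502 → $236,114.05.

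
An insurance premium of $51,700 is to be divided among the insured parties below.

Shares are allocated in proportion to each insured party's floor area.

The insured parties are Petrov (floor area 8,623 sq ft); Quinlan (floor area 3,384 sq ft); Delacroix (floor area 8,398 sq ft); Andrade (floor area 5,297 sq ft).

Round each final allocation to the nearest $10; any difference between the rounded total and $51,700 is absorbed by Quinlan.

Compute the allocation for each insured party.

Total floor area = 25,702.
Proportional shares: Petrov 8,623/25,702 × $51,700 = 17,345.31; Quinlan 3,384/25,702 × $51,700 = 6,806.97; Delacroix 8,398/25,702 × $51,700 = 16,892.72; Andrade 5,297/25,702 × $51,700 = 10,655.004.
Rounded to nearest $10: Petrov $17,350; Quinlan $6,810; Delacroix $16,890; Andrade $10,660. Sum = $51,710.
Difference $51,700 − $51,710 = −$10 applied to Quinlan: Quinlan becomes $6,800.

Petrov: $17,350; Quinlan: $6,800; Delacroix: $16,890; Andrade: $10,660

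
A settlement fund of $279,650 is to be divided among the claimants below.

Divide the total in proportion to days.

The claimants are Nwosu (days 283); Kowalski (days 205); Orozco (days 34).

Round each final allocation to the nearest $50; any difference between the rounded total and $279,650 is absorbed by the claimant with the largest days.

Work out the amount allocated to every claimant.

Combined days = 522.
Raw shares: Nwosu 283/522 × $279,650 = 151,611.02; Kowalski 205/522 × $279,650 = 109,824.23; Orozco 34/522 × $279,650 = 18,214.75.
Rounded to nearest $50: Nwosu $151,600; Kowalski $109,800; Orozco $18,200. Sum = $279,600.
Difference $279,650 − $279,600 = +$50 applied to largest days (Nwosu): Nwosu becomes $151,650.

Nwosu: $151,650 | Kowalski: $109,800 | Orozco: $18,200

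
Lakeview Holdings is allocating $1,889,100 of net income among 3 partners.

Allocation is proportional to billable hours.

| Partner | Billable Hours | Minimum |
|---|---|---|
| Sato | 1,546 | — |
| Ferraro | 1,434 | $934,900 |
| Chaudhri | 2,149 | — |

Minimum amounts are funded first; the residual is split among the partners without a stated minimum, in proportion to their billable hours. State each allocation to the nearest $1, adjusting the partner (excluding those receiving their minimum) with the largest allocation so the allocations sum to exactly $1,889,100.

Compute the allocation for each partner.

Minimums first: Ferraro $934,900. Residual $954,200.
Residual split over remaining billable hours 3,695: Sato 399,240.38 → $399,240; Chaudhri 554,959.62 → $554,960.

Sato: $399,240 | Ferraro: $934,900 | Chaudhri: $554,960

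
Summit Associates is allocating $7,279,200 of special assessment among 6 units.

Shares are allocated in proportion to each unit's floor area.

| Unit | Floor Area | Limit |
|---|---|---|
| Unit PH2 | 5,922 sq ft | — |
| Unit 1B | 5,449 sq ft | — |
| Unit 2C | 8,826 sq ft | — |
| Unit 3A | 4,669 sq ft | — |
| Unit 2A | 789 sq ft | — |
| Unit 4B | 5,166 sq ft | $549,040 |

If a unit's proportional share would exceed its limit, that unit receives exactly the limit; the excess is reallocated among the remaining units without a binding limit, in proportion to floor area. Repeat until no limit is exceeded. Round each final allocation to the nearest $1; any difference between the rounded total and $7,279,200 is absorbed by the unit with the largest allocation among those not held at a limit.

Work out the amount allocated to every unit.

Floor area total: 30,821.
Pro-rata shares before constraints: Unit PH2 1,398,638.02; Unit 1B 1,286,926.47; Unit 2C 2,084,494.96; Unit 3A 1,102,708.70; Unit 2A 186,343.36; Unit 4B 1,220,088.49.
Held at cap: Unit 4B ($549,040); balance $6,730,160 reallocated over remaining floor area 25,655.
Redistributed shares: Unit PH2 1,553,537.62 → $1,553,538; Unit 1B 1,429,453.98 → $1,429,454; Unit 2C 2,315,353.43 → $2,315,353; Unit 3A 1,224,834.03 → $1,224,834; Unit 2A 206,980.95 → $206,981.

Unit PH2: $1,553,538 · Unit 1B: $1,429,454 · Unit 2C: $2,315,353 · Unit 3A: $1,224,834 · Unit 2A: $206,981 · Unit 4B: $549,040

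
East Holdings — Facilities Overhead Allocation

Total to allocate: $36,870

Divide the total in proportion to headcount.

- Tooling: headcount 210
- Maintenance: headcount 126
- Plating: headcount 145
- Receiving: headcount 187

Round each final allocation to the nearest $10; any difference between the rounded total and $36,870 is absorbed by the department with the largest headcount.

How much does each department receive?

Tooling: $11,600 · Maintenance: $6,950 · Plating: $8,000 · Receiving: $10,320

Combined headcount = 668.
Proportional shares: Tooling 210/668 × $36,870 = 11,590.87; Maintenance 126/668 × $36,870 = 6,954.52; Plating 145/668 × $36,870 = 8,003.22; Receiving 187/668 × $36,870 = 10,321.39.
After rounding ($10): Tooling $11,590; Maintenance $6,950; Plating $8,000; Receiving $10,320. Sum = $36,860.
Difference $36,870 − $36,860 = +$10 applied to largest headcount (Tooling): Tooling becomes $11,600.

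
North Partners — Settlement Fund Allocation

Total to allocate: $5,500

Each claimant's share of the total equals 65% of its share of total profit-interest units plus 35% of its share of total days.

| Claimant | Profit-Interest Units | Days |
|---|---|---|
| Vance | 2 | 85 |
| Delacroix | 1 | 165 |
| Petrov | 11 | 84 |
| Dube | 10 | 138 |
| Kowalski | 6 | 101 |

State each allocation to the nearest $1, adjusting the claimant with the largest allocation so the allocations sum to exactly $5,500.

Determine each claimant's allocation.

Vance: $524; Delacroix: $673; Petrov: $1,593; Dube: $1,656; Kowalski: $1,054

Totals — profit-interest units 30, days 573.
Blended shares (65% profit-interest units + 35% days): Vance 0.0953; Delacroix 0.1225; Petrov 0.2896; Dube 0.3010; Kowalski 0.1917.
Raw shares: Vance 523.89; Delacroix 673.49; Petrov 1,593.03; Dube 1,655.28; Kowalski 1,054.31.
Rounded to nearest $1: Vance $524; Delacroix $673; Petrov $1,593; Dube $1,655; Kowalski $1,054. Sum = $5,499.
Difference $5,500 − $5,499 = +$1 applied to largest allocation (Dube): Dube becomes $1,656.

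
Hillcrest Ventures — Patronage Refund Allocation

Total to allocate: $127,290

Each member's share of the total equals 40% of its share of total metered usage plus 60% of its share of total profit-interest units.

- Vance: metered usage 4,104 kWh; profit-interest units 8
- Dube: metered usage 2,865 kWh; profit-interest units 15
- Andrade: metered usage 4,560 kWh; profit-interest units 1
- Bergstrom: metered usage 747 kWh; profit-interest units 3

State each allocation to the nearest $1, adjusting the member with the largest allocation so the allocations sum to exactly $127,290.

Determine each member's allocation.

Metered usage total 12,276; profit-interest units total 27.
Blended shares (40% metered usage + 60% profit-interest units): Vance 0.3115; Dube 0.4267; Andrade 0.1708; Bergstrom 0.0910.
Raw shares: Vance 39,651.10; Dube 54,312.89; Andrade 21,741.75; Bergstrom 11,584.26.
After rounding ($1): Vance $39,651; Dube $54,313; Andrade $21,742; Bergstrom $11,584. Sum = $127,290.
No rounding difference to absorb.

Vance: $39,651; Dube: $54,313; Andrade: $21,742; Bergstrom: $11,584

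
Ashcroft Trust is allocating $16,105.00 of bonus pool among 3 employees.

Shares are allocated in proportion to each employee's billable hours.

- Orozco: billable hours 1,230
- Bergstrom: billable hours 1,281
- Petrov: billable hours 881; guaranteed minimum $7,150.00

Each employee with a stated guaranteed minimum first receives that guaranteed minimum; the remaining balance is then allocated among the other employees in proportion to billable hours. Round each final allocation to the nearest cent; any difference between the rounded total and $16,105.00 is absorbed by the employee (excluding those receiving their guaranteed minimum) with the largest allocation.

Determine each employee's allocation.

Orozco: $4,386.56 | Bergstrom: $4,568.44 | Petrov: $7,150.00

Fund the minimums — Petrov $7,150.00. Remaining pool $8,955.00.
Remaining pool split over remaining billable hours 2,511: Orozco 4,386.5591 → $4,386.56; Bergstrom 4,568.4409 → $4,568.44.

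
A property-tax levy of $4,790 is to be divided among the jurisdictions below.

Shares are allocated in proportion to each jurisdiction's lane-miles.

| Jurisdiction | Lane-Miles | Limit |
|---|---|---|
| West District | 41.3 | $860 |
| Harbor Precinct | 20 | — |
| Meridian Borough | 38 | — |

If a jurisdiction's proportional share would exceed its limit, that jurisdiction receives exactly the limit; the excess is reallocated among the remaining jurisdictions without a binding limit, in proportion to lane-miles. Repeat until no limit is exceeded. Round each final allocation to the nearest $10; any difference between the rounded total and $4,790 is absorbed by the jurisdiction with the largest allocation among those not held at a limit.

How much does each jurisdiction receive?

Sum of lane-miles: 99.3.
Pro-rata shares before constraints: West District 1,992.22; Harbor Precinct 964.75; Meridian Borough 1,833.03.
Cap binds for West District ($860); balance $3,930 reallocated over remaining lane-miles 58.
Shares after redistribution: Harbor Precinct 1,355.17 → $1,360; Meridian Borough 2,574.83 → $2,570.

West District: $860 · Harbor Precinct: $1,360 · Meridian Borough: $2,570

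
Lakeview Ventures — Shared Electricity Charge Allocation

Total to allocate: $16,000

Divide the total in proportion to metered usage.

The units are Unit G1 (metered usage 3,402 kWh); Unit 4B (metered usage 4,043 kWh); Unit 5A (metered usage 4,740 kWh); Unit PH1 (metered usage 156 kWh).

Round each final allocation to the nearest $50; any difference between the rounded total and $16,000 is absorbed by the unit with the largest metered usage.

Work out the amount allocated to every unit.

Unit G1: $4,400 | Unit 4B: $5,250 | Unit 5A: $6,150 | Unit PH1: $200

Sum of metered usage: 3,402 + 4,043 + 4,740 + 156 = 12,341.
Proportional shares: Unit G1 4,410.66; Unit 4B 5,241.71; Unit 5A 6,145.37; Unit PH1 202.25.
Rounded to nearest $50: Unit G1 $4,400; Unit 4B $5,250; Unit 5A $6,150; Unit PH1 $200. Sum = $16,000.
No rounding difference to absorb.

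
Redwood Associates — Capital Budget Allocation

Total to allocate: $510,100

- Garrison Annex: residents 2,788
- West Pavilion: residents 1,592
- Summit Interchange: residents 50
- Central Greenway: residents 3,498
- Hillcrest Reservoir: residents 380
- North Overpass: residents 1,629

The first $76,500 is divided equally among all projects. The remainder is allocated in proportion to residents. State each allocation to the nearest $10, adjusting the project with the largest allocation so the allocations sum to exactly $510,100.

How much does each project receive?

Garrison Annex: $134,400 | West Pavilion: $82,220 | Summit Interchange: $14,930 | Central Greenway: $165,390 | Hillcrest Reservoir: $29,330 | North Overpass: $83,830

First tranche $76,500 split equally: $12,750 each.
Remainder $433,600 by residents (total 9,937): Garrison Annex 121,654.10 → $121,650; West Pavilion 69,466.76 → $69,470; Summit Interchange 2,181.74 → $2,180; Central Greenway 152,634.88 → $152,630; Hillcrest Reservoir 16,581.26 → $16,580; North Overpass 71,081.25 → $71,080.
Rounding difference +$10 on remainder applied to Central Greenway.
Totals: Garrison Annex $12,750 + $121,650 = $134,400; West Pavilion $12,750 + $69,470 = $82,220; Summit Interchange $12,750 + $2,180 = $14,930; Central Greenway $12,750 + $152,640 = $165,390; Hillcrest Reservoir $12,750 + $16,580 = $29,330; North Overpass $12,750 + $71,080 = $83,830.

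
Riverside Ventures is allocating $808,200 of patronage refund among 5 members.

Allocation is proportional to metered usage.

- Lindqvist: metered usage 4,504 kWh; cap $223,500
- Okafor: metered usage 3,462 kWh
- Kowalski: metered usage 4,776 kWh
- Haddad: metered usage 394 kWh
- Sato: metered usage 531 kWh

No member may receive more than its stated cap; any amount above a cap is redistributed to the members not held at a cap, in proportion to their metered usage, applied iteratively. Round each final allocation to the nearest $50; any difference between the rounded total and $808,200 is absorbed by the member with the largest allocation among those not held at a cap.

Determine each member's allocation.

Sum of metered usage: 13,667.
Unconstrained shares: Lindqvist 266,344.68; Okafor 204,725.87; Kowalski 282,429.44; Haddad 23,299.25; Sato 31,400.76.
Held at cap: Lindqvist ($223,500); balance $584,700 reallocated over remaining metered usage 9,163.
Redistributed shares: Okafor 220,913.61 → $220,900; Kowalski 304,761.24 → $304,750; Haddad 25,141.53 → $25,150; Sato 33,883.63 → $33,900.

Lindqvist: $223,500 | Okafor: $220,900 | Kowalski: $304,750 | Haddad: $25,150 | Sato: $33,900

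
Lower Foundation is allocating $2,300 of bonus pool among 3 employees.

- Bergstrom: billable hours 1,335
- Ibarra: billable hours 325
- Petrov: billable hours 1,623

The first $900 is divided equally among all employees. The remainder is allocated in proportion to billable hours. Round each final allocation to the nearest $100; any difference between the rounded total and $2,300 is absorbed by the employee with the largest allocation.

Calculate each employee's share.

Bergstrom: $900; Ibarra: $400; Petrov: $1,000

Equal tier: $900 ÷ 3 = $300 apiece.
Remainder $1,400 by billable hours (total 3,283): Bergstrom 569.30 → $600; Ibarra 138.59 → $100; Petrov 692.11 → $700.
Totals: Bergstrom $300 + $600 = $900; Ibarra $300 + $100 = $400; Petrov $300 + $700 = $1,000.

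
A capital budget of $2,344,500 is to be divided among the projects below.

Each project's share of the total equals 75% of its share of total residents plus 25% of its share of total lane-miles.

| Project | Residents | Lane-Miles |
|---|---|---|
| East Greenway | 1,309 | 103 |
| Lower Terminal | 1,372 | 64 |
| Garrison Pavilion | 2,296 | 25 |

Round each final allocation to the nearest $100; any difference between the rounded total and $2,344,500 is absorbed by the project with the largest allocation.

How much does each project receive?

Residents total 4,977; lane-miles total 192.
Composite weights (75% residents + 25% lane-miles): East Greenway 0.3314; Lower Terminal 0.2901; Garrison Pavilion 0.3785.
Pro-rata amounts: East Greenway 776,901.58; Lower Terminal 680,102.85; Garrison Pavilion 887,495.57.
At nearest $100: East Greenway $776,900; Lower Terminal $680,100; Garrison Pavilion $887,500. Sum = $2,344,500.
No rounding difference to absorb.

East Greenway: $776,900; Lower Terminal: $680,100; Garrison Pavilion: $887,500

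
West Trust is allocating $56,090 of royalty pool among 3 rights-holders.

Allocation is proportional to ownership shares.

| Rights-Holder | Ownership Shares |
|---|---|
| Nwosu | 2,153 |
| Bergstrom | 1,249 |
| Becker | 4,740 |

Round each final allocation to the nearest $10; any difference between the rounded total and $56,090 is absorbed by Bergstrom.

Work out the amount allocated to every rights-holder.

Total ownership shares = 8,142.
Unrounded shares: Nwosu 2,153/8,142 × $56,090 = 14,831.95; Bergstrom 1,249/8,142 × $56,090 = 8,604.32; Becker 4,740/8,142 × $56,090 = 32,653.72.
Rounded to nearest $10: Nwosu $14,830; Bergstrom $8,600; Becker $32,650. Sum = $56,080.
Difference $56,090 − $56,080 = +$10 applied to Bergstrom: Bergstrom becomes $8,610.

Nwosu: $14,830; Bergstrom: $8,610; Becker: $32,650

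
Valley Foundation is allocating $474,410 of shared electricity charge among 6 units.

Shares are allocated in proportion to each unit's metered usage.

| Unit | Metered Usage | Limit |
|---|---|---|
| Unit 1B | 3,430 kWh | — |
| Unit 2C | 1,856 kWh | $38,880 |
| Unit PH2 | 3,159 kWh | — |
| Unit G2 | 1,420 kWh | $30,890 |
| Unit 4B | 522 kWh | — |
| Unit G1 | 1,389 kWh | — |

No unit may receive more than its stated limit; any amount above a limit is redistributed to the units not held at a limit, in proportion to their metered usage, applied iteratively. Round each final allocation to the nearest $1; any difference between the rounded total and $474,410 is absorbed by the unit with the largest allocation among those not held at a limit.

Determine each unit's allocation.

Unit 1B: $163,284; Unit 2C: $38,880; Unit PH2: $150,383; Unit G2: $30,890; Unit 4B: $24,850; Unit G1: $66,123

Combined metered usage = 11,776.
Pro-rata shares before constraints: Unit 1B 138,181.58; Unit 2C 74,771.14; Unit PH2 127,264.03; Unit G2 57,206.37; Unit 4B 21,029.38; Unit G1 55,957.497.
Cap binds for Unit 2C ($38,880), Unit G2 ($30,890); residual $404,640 reallocated over remaining metered usage 8,500.
Redistributed shares: Unit 1B 163,284.14 → $163,284; Unit PH2 150,383.27 → $150,383; Unit 4B 24,849.66 → $24,850; Unit G1 66,122.94 → $66,123.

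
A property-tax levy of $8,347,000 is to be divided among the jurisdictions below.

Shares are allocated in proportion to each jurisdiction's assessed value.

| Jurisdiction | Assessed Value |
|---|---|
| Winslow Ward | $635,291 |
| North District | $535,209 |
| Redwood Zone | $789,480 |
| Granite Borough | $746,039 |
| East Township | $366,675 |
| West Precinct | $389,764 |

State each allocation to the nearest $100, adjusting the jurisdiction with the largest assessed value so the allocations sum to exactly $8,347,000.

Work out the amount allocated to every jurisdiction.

Sum of assessed value: 3,462,458.
Raw shares: Winslow Ward 635,291/3,462,458 × $8,347,000 = 1,531,505.65; North District 535,209/3,462,458 × $8,347,000 = 1,290,236.45; Redwood Zone 789,480/3,462,458 × $8,347,000 = 1,903,211.41; Granite Borough 746,039/3,462,458 × $8,347,000 = 1,798,487.53; East Township 366,675/3,462,458 × $8,347,000 = 883,948.98; West Precinct 389,764/3,462,458 × $8,347,000 = 939,609.98.
Rounded to nearest $100: Winslow Ward $1,531,500; North District $1,290,200; Redwood Zone $1,903,200; Granite Borough $1,798,500; East Township $883,900; West Precinct $939,600. Sum = $8,346,900.
Difference $8,347,000 − $8,346,900 = +$100 applied to largest assessed value (Redwood Zone): Redwood Zone becomes $1,903,300.

Winslow Ward: $1,531,500 | North District: $1,290,200 | Redwood Zone: $1,903,300 | Granite Borough: $1,798,500 | East Township: $883,900 | West Precinct: $939,600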